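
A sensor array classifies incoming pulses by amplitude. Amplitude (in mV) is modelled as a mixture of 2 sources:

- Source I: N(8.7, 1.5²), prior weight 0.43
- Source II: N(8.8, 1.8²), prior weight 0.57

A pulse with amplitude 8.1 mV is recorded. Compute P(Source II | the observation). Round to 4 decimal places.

Posterior ∝ prior × likelihood, so P(k | x) ∝ π_k f_k(x); normalise over all components.
Evaluate each component's likelihood at the observed value:
  f_I = 0.245513
  f_II = 0.205493
Unnormalised posteriors:
  π_I·f_I = 0.43 × 0.245513 = 0.105571
  π_II·f_II = 0.57 × 0.205493 = 0.117131
Evidence: 0.105571 + 0.117131 = 0.222702
P(Source II | data) ≈ 0.5260

0.5260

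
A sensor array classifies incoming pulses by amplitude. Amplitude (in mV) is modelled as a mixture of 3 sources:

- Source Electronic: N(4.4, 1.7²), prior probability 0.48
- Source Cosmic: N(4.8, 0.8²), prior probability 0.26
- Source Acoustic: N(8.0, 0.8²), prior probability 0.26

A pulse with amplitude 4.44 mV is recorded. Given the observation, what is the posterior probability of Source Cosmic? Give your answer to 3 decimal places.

Posterior ∝ prior × likelihood, so P(k | x) ∝ w_k f_k(x); normalise over all components.
Normal densities:
  f_Electronic = (1/(1.7·√(2π)))·exp(−(4.44−4.4)²/(2·1.7²)) = 0.234672·exp(-0.00028) = 0.234607
  f_Cosmic = (1/(0.8·√(2π)))·exp(−(4.44−4.8)²/(2·0.8²)) = 0.498678·exp(-0.10125) = 0.450659
  f_Acoustic = (1/(0.8·√(2π)))·exp(−(4.44−8.0)²/(2·0.8²)) = 0.498678·exp(-9.90125) = 2.49897e-05
Weight by the priors:
  w_Electronic·f_Electronic = 0.48 × 0.234607 = 0.112611
  w_Cosmic·f_Cosmic = 0.26 × 0.450659 = 0.117171
  w_Acoustic·f_Acoustic = 0.26 × 2.49897e-05 = 6.49733e-06
Marginal: 0.112611 + 0.117171 + 6.49733e-06 = 0.229789
Responsibility of Source Cosmic: 0.117171 / 0.229789 ≈ 0.510

0.510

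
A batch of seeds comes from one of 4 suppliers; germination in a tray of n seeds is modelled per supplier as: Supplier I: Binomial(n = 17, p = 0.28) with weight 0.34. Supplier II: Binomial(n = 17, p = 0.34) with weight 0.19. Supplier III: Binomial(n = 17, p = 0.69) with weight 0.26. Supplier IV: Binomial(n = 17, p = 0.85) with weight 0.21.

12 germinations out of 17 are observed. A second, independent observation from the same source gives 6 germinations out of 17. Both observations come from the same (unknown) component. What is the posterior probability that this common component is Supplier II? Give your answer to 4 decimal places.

0.2606

P(component k | x) = π_k·f_k(x) / marginal(x), where marginal(x) = Σ_j π_j·f_j(x).
Since both observations come from the same component, the likelihood for component k is f_k(x₁)·f_k(x₂).
  L_I = [C(17,12)·0.28^12·0.72^5 = 6188·2.32218e-07·0.193492 = 0.000278041] × [0.160763] = 4.46987e-05
  L_II = [C(17,12)·0.34^12·0.66^5 = 6188·2.38642e-06·0.125233 = 0.00184934] × [0.197896] = 0.000365977
  L_III = [C(17,12)·0.69^12·0.31^5 = 6188·0.0116463·0.00286292 = 0.206323] × [0.00339354] = 0.000700167
  L_IV = [C(17,12)·0.85^12·0.15^5 = 6188·0.142242·7.59375e-05 = 0.0668396] × [4.03736e-06] = 2.69856e-07
Weight by the priors:
  π_I·L_I = 0.34 × 4.46987e-05 = 1.51976e-05
  π_II·L_II = 0.19 × 0.000365977 = 6.95357e-05
  π_III·L_III = 0.26 × 0.000700167 = 0.000182043
  π_IV·L_IV = 0.21 × 2.69856e-07 = 5.66697e-08
Normaliser: 1.51976e-05 + 6.95357e-05 + 0.000182043 + 5.66697e-08 = 0.000266833
P(Supplier II | x₁, x₂) ≈ 0.2606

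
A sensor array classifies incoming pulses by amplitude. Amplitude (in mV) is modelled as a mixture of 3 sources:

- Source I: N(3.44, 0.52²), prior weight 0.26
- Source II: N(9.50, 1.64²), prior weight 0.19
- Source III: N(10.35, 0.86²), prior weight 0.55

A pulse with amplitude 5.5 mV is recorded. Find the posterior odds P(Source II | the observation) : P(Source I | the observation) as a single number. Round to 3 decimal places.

Posterior odds = (w_i f_i(x)) / (w_j f_j(x)); the normalising sum cancels.
Evaluate each component's likelihood at the observed value:
  L_I = 0.000299947
  L_II = 0.0124249
  L_III = 5.75684e-08
0.00236073 / 7.79862e-05 ≈ 30.271

30.271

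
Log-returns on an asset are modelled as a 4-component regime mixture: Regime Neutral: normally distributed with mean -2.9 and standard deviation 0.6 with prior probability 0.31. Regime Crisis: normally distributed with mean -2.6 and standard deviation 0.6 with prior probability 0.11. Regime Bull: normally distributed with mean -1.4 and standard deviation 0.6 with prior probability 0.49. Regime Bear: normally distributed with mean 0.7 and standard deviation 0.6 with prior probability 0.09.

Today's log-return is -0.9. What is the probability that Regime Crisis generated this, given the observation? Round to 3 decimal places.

0.006

The responsibility of component k is P(Z=k) f_k(x) divided by Σ_j P(Z=j) f_j(x).
Component likelihoods at x = -0.9:
  p_Neutral = 0.00257046
  p_Crisis = 0.0120102
  p_Bull = 0.469853
  p_Bear = 0.0189933
Unnormalised posteriors:
  P(Z=Neutral)·p_Neutral = 0.31 × 0.00257046 = 0.000796844
  P(Z=Crisis)·p_Crisis = 0.11 × 0.0120102 = 0.00132112
  P(Z=Bull)·p_Bull = 0.49 × 0.469853 = 0.230228
  P(Z=Bear)·p_Bear = 0.09 × 0.0189933 = 0.0017094
Sum: 0.000796844 + 0.00132112 + 0.230228 + 0.0017094 = 0.234055
P(Regime Crisis | data) ≈ 0.006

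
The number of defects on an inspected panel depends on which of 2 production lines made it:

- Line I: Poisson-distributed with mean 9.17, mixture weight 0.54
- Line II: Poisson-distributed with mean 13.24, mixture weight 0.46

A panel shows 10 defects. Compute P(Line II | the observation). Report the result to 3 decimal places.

0.364

The responsibility of component k is P(Z=k) f_k(x) divided by Σ_j P(Z=j) f_j(x).
Poisson probabilities:
  f_I = e^(−9.17)·9.17^10/10! = 0.120628
  f_II = e^(−13.24)·13.24^10/10! = 0.0811069
Multiply by the mixture weights:
  P(Z=I)·f_I = 0.54 × 0.120628 = 0.0651394
  P(Z=II)·f_II = 0.46 × 0.0811069 = 0.0373092
Sum: 0.0651394 + 0.0373092 = 0.102449
So the posterior for Line II is 0.0373092 / 0.102449 ≈ 0.364.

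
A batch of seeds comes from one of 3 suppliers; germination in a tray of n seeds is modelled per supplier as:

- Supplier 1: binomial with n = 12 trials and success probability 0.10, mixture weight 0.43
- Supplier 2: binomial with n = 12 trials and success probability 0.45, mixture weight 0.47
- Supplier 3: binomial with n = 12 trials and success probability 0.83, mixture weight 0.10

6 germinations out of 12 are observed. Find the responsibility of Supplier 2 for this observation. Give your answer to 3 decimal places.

Apply Bayes' rule: the posterior for each component is proportional to its prior times its likelihood at x.
Binomial probabilities:
  f_1 = C(12,6)·0.10^6·0.90^6 = 924·1e-06·0.531441 = 0.000491051
  f_2 = C(12,6)·0.45^6·0.55^6 = 924·0.00830377·0.0276806 = 0.212385
  f_3 = C(12,6)·0.83^6·0.17^6 = 924·0.32694·2.41376e-05 = 0.00729179
Unnormalised posteriors:
  w_1·f_1 = 0.43 × 0.000491051 = 0.000211152
  w_2·f_2 = 0.47 × 0.212385 = 0.0998208
  w_3·f_3 = 0.10 × 0.00729179 = 0.000729179
Sum: 0.000211152 + 0.0998208 + 0.000729179 = 0.100761
Responsibility of Supplier 2: 0.0998208 / 0.100761 ≈ 0.991

0.991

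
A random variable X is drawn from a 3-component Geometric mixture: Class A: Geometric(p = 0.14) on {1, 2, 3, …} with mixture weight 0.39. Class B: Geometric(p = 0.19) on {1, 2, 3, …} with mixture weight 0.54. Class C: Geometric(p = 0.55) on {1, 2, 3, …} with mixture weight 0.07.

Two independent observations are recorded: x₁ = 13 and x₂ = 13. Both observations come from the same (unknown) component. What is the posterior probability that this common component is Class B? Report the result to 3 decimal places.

0.377

The responsibility of component k is w_k f_k(x) divided by Σ_j w_j f_j(x).
Since both observations come from the same component, the likelihood for component k is f_k(x₁)·f_k(x₂).
  f_A = [0.14·(1−0.14)^12 = 0.14·0.163675 = 0.0229145] × [0.0229145] = 0.000525072
  f_B = [0.19·(1−0.19)^12 = 0.19·0.0797664 = 0.0151556] × [0.0151556] = 0.000229693
  f_C = [0.55·(1−0.55)^12 = 0.55·6.89525e-05 = 3.79239e-05] × [3.79239e-05] = 1.43822e-09
Multiply by the mixture weights:
  w_A·f_A = 0.39 × 0.000525072 = 0.000204778
  w_B·f_B = 0.54 × 0.000229693 = 0.000124034
  w_C·f_C = 0.07 × 1.43822e-09 = 1.00675e-10
Denominator: 0.000204778 + 0.000124034 + 1.00675e-10 = 0.000328812
P(Class B | data) = 0.000124034 / 0.000328812 ≈ 0.377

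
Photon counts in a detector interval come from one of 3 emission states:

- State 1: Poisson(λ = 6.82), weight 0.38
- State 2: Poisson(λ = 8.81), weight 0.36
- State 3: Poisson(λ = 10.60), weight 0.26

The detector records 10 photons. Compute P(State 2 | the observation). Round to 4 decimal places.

0.4231

The responsibility of component k is π_k f_k(x) divided by Σ_j π_j f_j(x).
Evaluate each component's likelihood at the observed value:
  L_1 = e^(−6.82)·6.82^10/10! = 0.0654926
  L_2 = e^(−8.81)·8.81^10/10! = 0.115841
  L_3 = e^(−10.60)·10.60^10/10! = 0.122963
Multiply by the mixture weights:
  π_1·L_1 = 0.38 × 0.0654926 = 0.0248872
  π_2·L_2 = 0.36 × 0.115841 = 0.0417027
  π_3·L_3 = 0.26 × 0.122963 = 0.0319704
Sum: 0.0248872 + 0.0417027 + 0.0319704 = 0.0985602
Responsibility of State 2: 0.0417027 / 0.0985602 ≈ 0.4231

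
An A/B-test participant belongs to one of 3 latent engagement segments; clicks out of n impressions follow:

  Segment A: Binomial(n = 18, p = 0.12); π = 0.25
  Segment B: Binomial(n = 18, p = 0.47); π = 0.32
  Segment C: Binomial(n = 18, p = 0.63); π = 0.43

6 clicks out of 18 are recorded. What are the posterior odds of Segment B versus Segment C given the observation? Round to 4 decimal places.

9.5745

Since P(k|x) ∝ P(Z=k) f_k(x), the posterior odds are P(Z=i) f_i(x) / (P(Z=j) f_j(x)).
Evaluate each component's likelihood at the observed value:
  p_A = 0.011955
  p_B = 0.0983035
  p_C = 0.00764074
Posterior odds = (P(Z=B)·p_B) / (P(Z=C)·p_C) = (0.32·0.0983035) / (0.43·0.00764074) = 0.0314571 / 0.00328552 ≈ 9.5745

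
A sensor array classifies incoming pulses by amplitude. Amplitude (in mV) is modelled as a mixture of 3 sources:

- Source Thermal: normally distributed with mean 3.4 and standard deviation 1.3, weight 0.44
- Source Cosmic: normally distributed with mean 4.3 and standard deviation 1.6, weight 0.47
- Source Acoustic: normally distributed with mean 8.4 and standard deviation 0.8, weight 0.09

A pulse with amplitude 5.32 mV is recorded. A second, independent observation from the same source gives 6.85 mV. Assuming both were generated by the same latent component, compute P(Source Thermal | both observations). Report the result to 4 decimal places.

Apply Bayes' rule: the posterior for each component is proportional to its prior times its likelihood at x.
Since both observations come from the same component, the likelihood for component k is f_k(x₁)·f_k(x₂).
  p_Thermal = [(1/(1.3·√(2π)))·exp(−(5.32−3.4)²/(2·1.3²)) = 0.306879·exp(-1.09065) = 0.103111] × [0.00907028] = 0.000935241
  p_Cosmic = [(1/(1.6·√(2π)))·exp(−(5.32−4.3)²/(2·1.6²)) = 0.249339·exp(-0.20320) = 0.203489] × [0.0700209] = 0.0142485
  p_Acoustic = [(1/(0.8·√(2π)))·exp(−(5.32−8.4)²/(2·0.8²)) = 0.498678·exp(-7.41125) = 0.000301408] × [0.0763255] = 2.30051e-05
Unnormalised posteriors:
  π_Thermal·p_Thermal = 0.44 × 0.000935241 = 0.000411506
  π_Cosmic·p_Cosmic = 0.47 × 0.0142485 = 0.00669677
  π_Acoustic·p_Acoustic = 0.09 × 2.30051e-05 = 2.07046e-06
Normaliser: 0.000411506 + 0.00669677 + 2.07046e-06 = 0.00711035
Responsibility of Source Thermal: 0.000411506 / 0.00711035 ≈ 0.0579

0.0579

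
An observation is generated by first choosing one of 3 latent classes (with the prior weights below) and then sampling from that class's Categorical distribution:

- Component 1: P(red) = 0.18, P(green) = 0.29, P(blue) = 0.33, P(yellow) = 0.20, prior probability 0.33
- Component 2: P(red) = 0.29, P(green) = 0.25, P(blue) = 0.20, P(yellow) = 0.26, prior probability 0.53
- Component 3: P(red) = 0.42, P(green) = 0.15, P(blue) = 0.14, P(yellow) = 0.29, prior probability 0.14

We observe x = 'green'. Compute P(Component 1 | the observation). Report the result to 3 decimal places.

The responsibility of component k is π_k f_k(x) divided by Σ_j π_j f_j(x).
Evaluate each component's likelihood at the observed value:
  f_1 = 0.29
  f_2 = 0.25
  f_3 = 0.15
Weight by the priors:
  π_1·f_1 = 0.33 × 0.29 = 0.0957
  π_2·f_2 = 0.53 × 0.25 = 0.1325
  π_3·f_3 = 0.14 × 0.15 = 0.021
Normaliser: 0.0957 + 0.1325 + 0.021 = 0.2492
So the posterior for Component 1 is 0.0957 / 0.2492 ≈ 0.384.

0.384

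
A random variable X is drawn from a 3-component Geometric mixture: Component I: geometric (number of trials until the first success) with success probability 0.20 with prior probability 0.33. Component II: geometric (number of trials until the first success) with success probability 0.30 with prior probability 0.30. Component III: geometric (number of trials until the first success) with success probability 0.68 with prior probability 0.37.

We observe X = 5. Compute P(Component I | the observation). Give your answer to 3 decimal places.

0.527

Posterior ∝ prior × likelihood, so P(k | x) ∝ w_k f_k(x); normalise over all components.
Component likelihoods at x = 5:
  L_I = 0.20·(1−0.20)^4 = 0.20·0.4096 = 0.08192
  L_II = 0.30·(1−0.30)^4 = 0.30·0.2401 = 0.07203
  L_III = 0.68·(1−0.68)^4 = 0.68·0.0104858 = 0.00713032
Unnormalised posteriors:
  w_I·L_I = 0.33 × 0.08192 = 0.0270336
  w_II·L_II = 0.30 × 0.07203 = 0.021609
  w_III·L_III = 0.37 × 0.00713032 = 0.00263822
Normaliser: 0.0270336 + 0.021609 + 0.00263822 = 0.0512808
So the posterior for Component I is 0.0270336 / 0.0512808 ≈ 0.527.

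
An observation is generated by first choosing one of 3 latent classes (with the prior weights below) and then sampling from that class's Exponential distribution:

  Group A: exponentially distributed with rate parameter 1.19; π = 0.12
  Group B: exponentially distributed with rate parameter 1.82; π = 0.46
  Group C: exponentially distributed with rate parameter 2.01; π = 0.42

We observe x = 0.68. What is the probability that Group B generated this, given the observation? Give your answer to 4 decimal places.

By Bayes' theorem, P(k | x) = w_k f_k(x) / Σ_j w_j f_j(x).
Component likelihoods at x = 0.68:
  L_A = 0.529805
  L_B = 0.527945
  L_C = 0.512392
Weight by the priors:
  w_A·L_A = 0.12 × 0.529805 = 0.0635766
  w_B·L_B = 0.46 × 0.527945 = 0.242855
  w_C·L_C = 0.42 × 0.512392 = 0.215205
Marginal: 0.0635766 + 0.242855 + 0.215205 = 0.521636
Responsibility of Group B: 0.242855 / 0.521636 ≈ 0.4656

0.4656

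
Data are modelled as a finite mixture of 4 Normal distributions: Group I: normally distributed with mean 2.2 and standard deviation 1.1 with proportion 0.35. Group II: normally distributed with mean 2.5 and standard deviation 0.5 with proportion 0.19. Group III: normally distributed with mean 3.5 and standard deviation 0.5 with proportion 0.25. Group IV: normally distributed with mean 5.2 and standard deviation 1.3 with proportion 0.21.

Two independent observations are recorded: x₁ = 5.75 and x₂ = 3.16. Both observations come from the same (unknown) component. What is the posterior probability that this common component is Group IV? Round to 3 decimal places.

The responsibility of component k is w_k f_k(x) divided by Σ_j w_j f_j(x).
Since both observations come from the same component, the likelihood for component k is f_k(x₁)·f_k(x₂).
  p_I = [(1/(1.1·√(2π)))·exp(−(5.75−2.2)²/(2·1.1²)) = 0.362675·exp(-5.20764) = 0.00198548] × [0.247814] = 0.000492031
  p_II = [(1/(0.5·√(2π)))·exp(−(5.75−2.5)²/(2·0.5²)) = 0.797885·exp(-21.12500) = 5.33911e-10] × [0.333874] = 1.78259e-10
  p_III = [(1/(0.5·√(2π)))·exp(−(5.75−3.5)²/(2·0.5²)) = 0.797885·exp(-10.12500) = 3.19675e-05] × [0.633186] = 2.02414e-05
  p_IV = [(1/(1.3·√(2π)))·exp(−(5.75−5.2)²/(2·1.3²)) = 0.306879·exp(-0.08950) = 0.280607] × [0.089587] = 0.0251387
Multiply by the mixture weights:
  w_I·p_I = 0.35 × 0.000492031 = 0.000172211
  w_II·p_II = 0.19 × 1.78259e-10 = 3.38692e-11
  w_III·p_III = 0.25 × 2.02414e-05 = 5.06034e-06
  w_IV·p_IV = 0.21 × 0.0251387 = 0.00527914
Sum: 0.000172211 + 3.38692e-11 + 5.06034e-06 + 0.00527914 = 0.00545641
P(Group IV | x₁, x₂) ≈ 0.968

0.968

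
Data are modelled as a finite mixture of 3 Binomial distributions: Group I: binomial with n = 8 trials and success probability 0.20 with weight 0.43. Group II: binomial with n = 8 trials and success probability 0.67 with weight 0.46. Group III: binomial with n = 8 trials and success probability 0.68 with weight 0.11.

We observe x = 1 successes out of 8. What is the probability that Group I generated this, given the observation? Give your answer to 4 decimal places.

0.9914

The responsibility of component k is w_k f_k(x) divided by Σ_j w_j f_j(x).
Component likelihoods at x = 1 successes out of 8:
  L_I = C(8,1)·0.20^1·0.80^7 = 8·0.2·0.209715 = 0.335544
  L_II = C(8,1)·0.67^1·0.33^7 = 8·0.67·0.000426184 = 0.00228435
  L_III = C(8,1)·0.68^1·0.32^7 = 8·0.68·0.000343597 = 0.00186917
Multiply by the mixture weights:
  w_I·L_I = 0.43 × 0.335544 = 0.144284
  w_II·L_II = 0.46 × 0.00228435 = 0.0010508
  w_III·L_III = 0.11 × 0.00186917 = 0.000205609
Sum: 0.144284 + 0.0010508 + 0.000205609 = 0.14554
So the posterior for Group I is 0.144284 / 0.14554 ≈ 0.9914.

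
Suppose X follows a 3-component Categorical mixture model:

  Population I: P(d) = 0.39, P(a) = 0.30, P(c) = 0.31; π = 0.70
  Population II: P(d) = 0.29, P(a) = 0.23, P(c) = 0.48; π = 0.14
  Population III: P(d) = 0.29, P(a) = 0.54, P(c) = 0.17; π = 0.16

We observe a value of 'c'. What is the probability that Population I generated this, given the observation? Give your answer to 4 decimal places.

The responsibility of component k is π_k f_k(x) divided by Σ_j π_j f_j(x).
Component likelihoods at x = 'c':
  p_I = P(c | comp) = 0.31
  p_II = P(c | comp) = 0.48
  p_III = P(c | comp) = 0.17
Weight by the priors:
  π_I·p_I = 0.70 × 0.31 = 0.217
  π_II·p_II = 0.14 × 0.48 = 0.0672
  π_III·p_III = 0.16 × 0.17 = 0.0272
Denominator: 0.217 + 0.0672 + 0.0272 = 0.3114
Responsibility of Population I: 0.217 / 0.3114 ≈ 0.6969

0.6969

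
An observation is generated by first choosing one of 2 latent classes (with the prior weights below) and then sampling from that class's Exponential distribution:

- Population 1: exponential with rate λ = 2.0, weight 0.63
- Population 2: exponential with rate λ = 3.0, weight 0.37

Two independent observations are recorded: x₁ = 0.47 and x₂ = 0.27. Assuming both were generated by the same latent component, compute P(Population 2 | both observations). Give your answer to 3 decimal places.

P(component k | x) = P(Z=k)·f_k(x) / marginal(x), where marginal(x) = Σ_j P(Z=j)·f_j(x).
Since both observations come from the same component, the likelihood for component k is f_k(x₁)·f_k(x₂).
  p_1 = [2.0·e^(−2.0·0.47) = 2.0·e^(−0.9400) = 0.781256] × [1.1655] = 0.910551
  p_2 = [3.0·e^(−3.0·0.47) = 3.0·e^(−1.4100) = 0.73243] × [1.33457] = 0.977482
Unnormalised posteriors:
  P(Z=1)·p_1 = 0.63 × 0.910551 = 0.573647
  P(Z=2)·p_2 = 0.37 × 0.977482 = 0.361668
Sum: 0.573647 + 0.361668 = 0.935315
Responsibility of Population 2: 0.361668 / 0.935315 ≈ 0.387

0.387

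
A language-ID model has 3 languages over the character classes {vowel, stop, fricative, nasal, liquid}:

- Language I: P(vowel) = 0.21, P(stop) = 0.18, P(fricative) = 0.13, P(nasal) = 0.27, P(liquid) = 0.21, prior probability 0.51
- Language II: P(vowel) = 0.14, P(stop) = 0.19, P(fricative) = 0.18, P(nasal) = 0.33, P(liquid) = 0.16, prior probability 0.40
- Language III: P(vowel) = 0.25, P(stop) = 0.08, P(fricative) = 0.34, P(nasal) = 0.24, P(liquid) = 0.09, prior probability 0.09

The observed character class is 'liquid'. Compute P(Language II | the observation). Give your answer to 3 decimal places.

By Bayes' theorem, P(k | x) = w_k f_k(x) / Σ_j w_j f_j(x).
Categorical probabilities:
  p_I = P(liquid | comp) = 0.21
  p_II = P(liquid | comp) = 0.16
  p_III = P(liquid | comp) = 0.09
Weight by the priors:
  w_I·p_I = 0.51 × 0.21 = 0.1071
  w_II·p_II = 0.40 × 0.16 = 0.064
  w_III·p_III = 0.09 × 0.09 = 0.0081
Marginal: 0.1071 + 0.064 + 0.0081 = 0.1792
P(Language II | x) = 0.064 / 0.1792 ≈ 0.357

0.357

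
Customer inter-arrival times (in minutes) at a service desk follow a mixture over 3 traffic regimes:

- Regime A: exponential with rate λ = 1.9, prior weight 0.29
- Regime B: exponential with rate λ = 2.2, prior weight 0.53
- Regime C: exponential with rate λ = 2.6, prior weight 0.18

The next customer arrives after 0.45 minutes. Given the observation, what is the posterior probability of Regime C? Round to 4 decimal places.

0.1787

Apply Bayes' rule: the posterior for each component is proportional to its prior times its likelihood at x.
Component likelihoods at x = 0.45 minutes:
  f_A = 0.808038
  f_B = 0.817469
  f_C = 0.806954
Prior × likelihood for each component:
  w_A·f_A = 0.29 × 0.808038 = 0.234331
  w_B·f_B = 0.53 × 0.817469 = 0.433258
  w_C·f_C = 0.18 × 0.806954 = 0.145252
Denominator: 0.234331 + 0.433258 + 0.145252 = 0.812841
Responsibility of Regime C: 0.145252 / 0.812841 ≈ 0.1787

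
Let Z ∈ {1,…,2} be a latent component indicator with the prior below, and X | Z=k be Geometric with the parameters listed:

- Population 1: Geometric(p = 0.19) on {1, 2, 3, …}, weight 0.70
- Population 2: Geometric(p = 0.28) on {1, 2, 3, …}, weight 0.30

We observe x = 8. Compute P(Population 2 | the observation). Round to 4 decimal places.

The responsibility of component k is π_k f_k(x) divided by Σ_j π_j f_j(x).
Component likelihoods at x = 8:
  p_1 = 0.19·(1−0.19)^7 = 0.19·0.228768 = 0.0434659
  p_2 = 0.28·(1−0.28)^7 = 0.28·0.100306 = 0.0280857
Unnormalised posteriors:
  π_1·p_1 = 0.70 × 0.0434659 = 0.0304261
  π_2·p_2 = 0.30 × 0.0280857 = 0.00842571
Denominator: 0.0304261 + 0.00842571 = 0.0388518
P(Population 2 | data) ≈ 0.2169

0.2169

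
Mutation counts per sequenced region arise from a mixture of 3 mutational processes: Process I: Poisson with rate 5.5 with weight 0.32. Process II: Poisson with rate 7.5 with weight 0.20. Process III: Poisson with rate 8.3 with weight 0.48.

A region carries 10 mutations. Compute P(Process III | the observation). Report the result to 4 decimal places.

The responsibility of component k is P(Z=k) f_k(x) divided by Σ_j P(Z=j) f_j(x).
Component likelihoods at x = 10 mutations:
  p_I = 0.0285262
  p_II = 0.0858304
  p_III = 0.106261
Prior × likelihood for each component:
  P(Z=I)·p_I = 0.32 × 0.0285262 = 0.00912839
  P(Z=II)·p_II = 0.20 × 0.0858304 = 0.0171661
  P(Z=III)·p_III = 0.48 × 0.106261 = 0.0510053
Denominator: 0.00912839 + 0.0171661 + 0.0510053 = 0.0772997
P(Process III | data) ≈ 0.6598

0.6598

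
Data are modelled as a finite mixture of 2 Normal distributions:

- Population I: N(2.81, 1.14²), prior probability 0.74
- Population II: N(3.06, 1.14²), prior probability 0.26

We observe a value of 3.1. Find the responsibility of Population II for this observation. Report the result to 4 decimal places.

The responsibility of component k is π_k f_k(x) divided by Σ_j π_j f_j(x).
Evaluate each component's likelihood at the observed value:
  L_I = 0.338808
  L_II = 0.349734
Prior × likelihood for each component:
  π_I·L_I = 0.74 × 0.338808 = 0.250718
  π_II·L_II = 0.26 × 0.349734 = 0.0909308
Denominator: 0.250718 + 0.0909308 = 0.341648
Responsibility of Population II: 0.0909308 / 0.341648 ≈ 0.2662

0.2662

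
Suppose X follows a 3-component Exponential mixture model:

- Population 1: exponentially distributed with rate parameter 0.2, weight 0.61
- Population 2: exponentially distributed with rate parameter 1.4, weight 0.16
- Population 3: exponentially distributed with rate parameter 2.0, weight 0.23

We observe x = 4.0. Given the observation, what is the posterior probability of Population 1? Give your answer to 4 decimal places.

0.9824

The responsibility of component k is π_k f_k(x) divided by Σ_j π_j f_j(x).
Evaluate each component's likelihood at the observed value:
  L_1 = 0.2·e^(−0.2·4.0) = 0.2·e^(−0.8000) = 0.0898658
  L_2 = 1.4·e^(−1.4·4.0) = 1.4·e^(−5.6000) = 0.00517701
  L_3 = 2.0·e^(−2.0·4.0) = 2.0·e^(−8.0000) = 0.000670925
Multiply by the mixture weights:
  π_1·L_1 = 0.61 × 0.0898658 = 0.0548181
  π_2·L_2 = 0.16 × 0.00517701 = 0.000828321
  π_3·L_3 = 0.23 × 0.000670925 = 0.000154313
Denominator: 0.0548181 + 0.000828321 + 0.000154313 = 0.0558008
P(Population 1 | the observation) = 0.0548181 / 0.0558008 ≈ 0.9824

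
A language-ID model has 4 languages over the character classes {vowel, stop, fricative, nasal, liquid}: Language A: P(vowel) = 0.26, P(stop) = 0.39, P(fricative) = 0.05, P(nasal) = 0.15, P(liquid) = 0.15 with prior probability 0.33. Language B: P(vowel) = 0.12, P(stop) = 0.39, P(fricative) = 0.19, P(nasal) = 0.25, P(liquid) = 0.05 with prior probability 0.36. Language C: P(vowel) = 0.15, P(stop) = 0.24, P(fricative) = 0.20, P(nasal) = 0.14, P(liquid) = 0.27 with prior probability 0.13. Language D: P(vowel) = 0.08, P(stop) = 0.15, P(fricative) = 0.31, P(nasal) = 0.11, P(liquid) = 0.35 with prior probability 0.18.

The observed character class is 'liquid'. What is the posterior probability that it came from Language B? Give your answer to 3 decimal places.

By Bayes' theorem, P(k | x) = π_k f_k(x) / Σ_j π_j f_j(x).
Evaluate each component's likelihood at the observed value:
  f_A = P(liquid | comp) = 0.15
  f_B = P(liquid | comp) = 0.05
  f_C = P(liquid | comp) = 0.27
  f_D = P(liquid | comp) = 0.35
Prior × likelihood for each component:
  π_A·f_A = 0.33 × 0.15 = 0.0495
  π_B·f_B = 0.36 × 0.05 = 0.018
  π_C·f_C = 0.13 × 0.27 = 0.0351
  π_D·f_D = 0.18 × 0.35 = 0.063
Evidence: 0.0495 + 0.018 + 0.0351 + 0.063 = 0.1656
Responsibility of Language B: 0.018 / 0.1656 ≈ 0.109

0.109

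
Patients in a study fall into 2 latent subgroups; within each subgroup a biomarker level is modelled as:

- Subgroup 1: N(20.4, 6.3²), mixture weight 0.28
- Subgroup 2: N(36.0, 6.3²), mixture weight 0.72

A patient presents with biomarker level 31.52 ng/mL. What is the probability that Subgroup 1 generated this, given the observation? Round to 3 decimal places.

The responsibility of component k is π_k f_k(x) divided by Σ_j π_j f_j(x).
Component likelihoods at x = 31.52 ng/mL:
  p_1 = 0.0133366
  p_2 = 0.0491771
Multiply by the mixture weights:
  π_1·p_1 = 0.28 × 0.0133366 = 0.00373426
  π_2·p_2 = 0.72 × 0.0491771 = 0.0354075
Normaliser: 0.00373426 + 0.0354075 = 0.0391418
P(Subgroup 1 | data) = 0.00373426 / 0.0391418 ≈ 0.095

0.095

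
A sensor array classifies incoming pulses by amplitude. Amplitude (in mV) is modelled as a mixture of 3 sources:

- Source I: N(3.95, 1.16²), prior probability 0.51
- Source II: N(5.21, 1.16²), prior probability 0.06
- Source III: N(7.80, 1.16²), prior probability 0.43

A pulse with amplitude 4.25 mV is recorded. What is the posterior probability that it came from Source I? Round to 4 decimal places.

0.9137

By Bayes' theorem, P(k | x) = π_k f_k(x) / Σ_j π_j f_j(x).
Component likelihoods at x = 4.25 mV:
  f_I = (1/(1.16·√(2π)))·exp(−(4.25−3.95)²/(2·1.16²)) = 0.343916·exp(-0.03344) = 0.332605
  f_II = (1/(1.16·√(2π)))·exp(−(4.25−5.21)²/(2·1.16²)) = 0.343916·exp(-0.34245) = 0.24419
  f_III = (1/(1.16·√(2π)))·exp(−(4.25−7.80)²/(2·1.16²)) = 0.343916·exp(-4.68286) = 0.0031821
Weight by the priors:
  π_I·f_I = 0.51 × 0.332605 = 0.169628
  π_II·f_II = 0.06 × 0.24419 = 0.0146514
  π_III·f_III = 0.43 × 0.0031821 = 0.0013683
Normaliser: 0.169628 + 0.0146514 + 0.0013683 = 0.185648
P(Source I | 4.25 mV) = 0.169628 / 0.185648 ≈ 0.9137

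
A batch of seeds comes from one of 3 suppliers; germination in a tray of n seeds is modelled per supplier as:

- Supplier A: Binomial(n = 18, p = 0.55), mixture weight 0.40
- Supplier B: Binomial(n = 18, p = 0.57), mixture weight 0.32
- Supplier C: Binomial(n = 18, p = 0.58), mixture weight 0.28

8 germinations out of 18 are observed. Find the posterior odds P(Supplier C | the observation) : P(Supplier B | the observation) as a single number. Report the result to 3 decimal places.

0.795

Only the two components matter; the odds are (π_i f_i(x)) / (π_j f_j(x)).
Binomial probabilities:
  f_A = 0.124763
  f_B = 0.105376
  f_C = 0.0957137
Posterior odds = (π_C·f_C) / (π_B·f_B) = (0.28·0.0957137) / (0.32·0.105376) = 0.0267998 / 0.0337203 ≈ 0.795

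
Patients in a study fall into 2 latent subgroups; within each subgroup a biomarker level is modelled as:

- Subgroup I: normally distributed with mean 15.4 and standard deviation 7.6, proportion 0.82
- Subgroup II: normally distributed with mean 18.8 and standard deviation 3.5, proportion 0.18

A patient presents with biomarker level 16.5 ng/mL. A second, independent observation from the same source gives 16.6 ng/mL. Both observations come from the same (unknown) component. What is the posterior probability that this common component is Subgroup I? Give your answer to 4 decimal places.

0.5881

Apply Bayes' rule: the posterior for each component is proportional to its prior times its likelihood at x.
Since both observations come from the same component, the likelihood for component k is f_k(x₁)·f_k(x₂).
  L_I = [(1/(7.6·√(2π)))·exp(−(16.5−15.4)²/(2·7.6²)) = 0.052492·exp(-0.01047) = 0.0519454] × [0.0518421] = 0.00269296
  L_II = [(1/(3.5·√(2π)))·exp(−(16.5−18.8)²/(2·3.5²)) = 0.113984·exp(-0.21592) = 0.091848] × [0.0935506] = 0.00859244
Prior × likelihood for each component:
  π_I·L_I = 0.82 × 0.00269296 = 0.00220823
  π_II·L_II = 0.18 × 0.00859244 = 0.00154664
Sum: 0.00220823 + 0.00154664 = 0.00375487
Responsibility of Subgroup I: 0.00220823 / 0.00375487 ≈ 0.5881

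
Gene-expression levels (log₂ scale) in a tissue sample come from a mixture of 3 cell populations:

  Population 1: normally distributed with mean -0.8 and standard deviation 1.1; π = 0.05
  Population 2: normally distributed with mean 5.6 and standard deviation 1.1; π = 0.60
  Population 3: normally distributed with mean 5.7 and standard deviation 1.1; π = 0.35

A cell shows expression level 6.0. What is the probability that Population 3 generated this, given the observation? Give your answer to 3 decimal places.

P(component k | x) = w_k·f_k(x) / marginal(x), where marginal(x) = Σ_j w_j·f_j(x).
Normal densities:
  L_1 = 1.825e-09
  L_2 = 0.339472
  L_3 = 0.349435
Weight by the priors:
  w_1·L_1 = 0.05 × 1.825e-09 = 9.12499e-11
  w_2·L_2 = 0.60 × 0.339472 = 0.203683
  w_3·L_3 = 0.35 × 0.349435 = 0.122302
Normaliser: 9.12499e-11 + 0.203683 + 0.122302 = 0.325985
So the posterior for Population 3 is 0.122302 / 0.325985 ≈ 0.375.

0.375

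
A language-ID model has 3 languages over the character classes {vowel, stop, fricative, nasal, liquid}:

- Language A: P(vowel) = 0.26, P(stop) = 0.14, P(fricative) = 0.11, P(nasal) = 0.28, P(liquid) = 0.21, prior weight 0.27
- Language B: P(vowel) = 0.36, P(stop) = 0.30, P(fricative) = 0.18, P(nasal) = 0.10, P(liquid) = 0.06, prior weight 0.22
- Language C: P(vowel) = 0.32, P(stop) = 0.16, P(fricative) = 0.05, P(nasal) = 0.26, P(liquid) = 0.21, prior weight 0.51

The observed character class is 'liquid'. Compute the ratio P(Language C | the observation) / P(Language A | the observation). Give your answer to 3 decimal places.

1.889

Only the two components matter; the odds are (P(Z=i) f_i(x)) / (P(Z=j) f_j(x)).
Categorical probabilities:
  p_A = P(liquid | comp) = 0.21
  p_B = P(liquid | comp) = 0.06
  p_C = P(liquid | comp) = 0.21
Posterior odds = (P(Z=C)·p_C) / (P(Z=A)·p_A) = (0.51·0.21) / (0.27·0.21) = 0.1071 / 0.0567 ≈ 1.889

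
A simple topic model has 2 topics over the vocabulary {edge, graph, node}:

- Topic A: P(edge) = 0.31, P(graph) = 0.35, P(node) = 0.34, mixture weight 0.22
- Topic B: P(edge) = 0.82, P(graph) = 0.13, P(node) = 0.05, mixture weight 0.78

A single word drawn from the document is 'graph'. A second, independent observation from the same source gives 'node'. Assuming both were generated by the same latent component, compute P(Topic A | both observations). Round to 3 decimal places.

0.838

By Bayes' theorem, P(k | x) = π_k f_k(x) / Σ_j π_j f_j(x).
Since both observations come from the same component, the likelihood for component k is f_k(x₁)·f_k(x₂).
  L_A = [0.35] × [0.34] = 0.119
  L_B = [0.13] × [0.05] = 0.0065
Prior × likelihood for each component:
  π_A·L_A = 0.22 × 0.119 = 0.02618
  π_B·L_B = 0.78 × 0.0065 = 0.00507
Denominator: 0.02618 + 0.00507 = 0.03125
P(Topic A | x₁, x₂) ≈ 0.838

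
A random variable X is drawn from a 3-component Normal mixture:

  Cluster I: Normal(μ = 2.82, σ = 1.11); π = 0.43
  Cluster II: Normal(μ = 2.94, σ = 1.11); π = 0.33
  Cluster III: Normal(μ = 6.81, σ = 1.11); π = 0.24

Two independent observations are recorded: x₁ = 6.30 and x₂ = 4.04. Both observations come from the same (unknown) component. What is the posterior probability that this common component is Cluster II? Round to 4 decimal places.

P(component k | x) = π_k·f_k(x) / marginal(x), where marginal(x) = Σ_j π_j·f_j(x).
Since both observations come from the same component, the likelihood for component k is f_k(x₁)·f_k(x₂).
  L_I = [(1/(1.11·√(2π)))·exp(−(6.30−2.82)²/(2·1.11²)) = 0.359407·exp(-4.91454) = 0.00263773] × [0.196458] = 0.000518203
  L_II = [(1/(1.11·√(2π)))·exp(−(6.30−2.94)²/(2·1.11²)) = 0.359407·exp(-4.58145) = 0.00368036] × [0.219955] = 0.000809515
  L_III = [(1/(1.11·√(2π)))·exp(−(6.30−6.81)²/(2·1.11²)) = 0.359407·exp(-0.10555) = 0.323405] × [0.0159699] = 0.00516476
Multiply by the mixture weights:
  π_I·L_I = 0.43 × 0.000518203 = 0.000222827
  π_II·L_II = 0.33 × 0.000809515 = 0.00026714
  π_III·L_III = 0.24 × 0.00516476 = 0.00123954
Denominator: 0.000222827 + 0.00026714 + 0.00123954 = 0.00172951
So the posterior for Cluster II is 0.00026714 / 0.00172951 ≈ 0.1545.

0.1545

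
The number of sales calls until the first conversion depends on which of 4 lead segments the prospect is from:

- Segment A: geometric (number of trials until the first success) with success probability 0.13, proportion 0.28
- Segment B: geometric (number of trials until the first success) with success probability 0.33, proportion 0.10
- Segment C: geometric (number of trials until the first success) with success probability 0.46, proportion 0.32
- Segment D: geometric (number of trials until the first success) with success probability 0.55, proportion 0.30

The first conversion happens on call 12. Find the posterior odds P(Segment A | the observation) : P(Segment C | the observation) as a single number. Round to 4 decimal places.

46.9433

Only the two components matter; the odds are (π_i f_i(x)) / (π_j f_j(x)).
Geometric probabilities:
  f_A = 0.13·(1−0.13)^11 = 0.13·0.216128 = 0.0280967
  f_B = 0.33·(1−0.33)^11 = 0.33·0.012213 = 0.00403029
  f_C = 0.46·(1−0.46)^11 = 0.46·0.0011385 = 0.000523708
  f_D = 0.55·(1−0.55)^11 = 0.55·0.000153228 = 8.42753e-05
0.00786707 / 0.000167587 ≈ 46.9433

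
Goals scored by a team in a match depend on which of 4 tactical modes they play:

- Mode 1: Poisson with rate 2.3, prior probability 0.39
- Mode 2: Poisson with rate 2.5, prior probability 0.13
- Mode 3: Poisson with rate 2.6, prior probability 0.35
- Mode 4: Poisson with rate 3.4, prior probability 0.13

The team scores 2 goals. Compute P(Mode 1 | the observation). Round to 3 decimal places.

P(component k | x) = w_k·f_k(x) / marginal(x), where marginal(x) = Σ_j w_j·f_j(x).
Component likelihoods at x = 2 goals:
  p_1 = 0.265185
  p_2 = 0.256516
  p_3 = 0.251045
  p_4 = 0.192898
Unnormalised posteriors:
  w_1·p_1 = 0.39 × 0.265185 = 0.103422
  w_2·p_2 = 0.13 × 0.256516 = 0.033347
  w_3·p_3 = 0.35 × 0.251045 = 0.0878656
  w_4·p_4 = 0.13 × 0.192898 = 0.0250767
Evidence: 0.103422 + 0.033347 + 0.0878656 + 0.0250767 = 0.249711
P(Mode 1 | the observation) ≈ 0.414

0.414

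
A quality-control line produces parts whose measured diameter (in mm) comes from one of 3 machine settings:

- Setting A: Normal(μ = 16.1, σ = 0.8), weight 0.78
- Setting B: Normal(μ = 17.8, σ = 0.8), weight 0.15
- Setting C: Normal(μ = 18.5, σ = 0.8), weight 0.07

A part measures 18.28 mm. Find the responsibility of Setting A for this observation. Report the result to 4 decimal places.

0.0899

P(component k | x) = π_k·f_k(x) / marginal(x), where marginal(x) = Σ_j π_j·f_j(x).
Normal densities:
  p_A = (1/(0.8·√(2π)))·exp(−(18.28−16.1)²/(2·0.8²)) = 0.498678·exp(-3.71281) = 0.0121721
  p_B = (1/(0.8·√(2π)))·exp(−(18.28−17.8)²/(2·0.8²)) = 0.498678·exp(-0.18000) = 0.416531
  p_C = (1/(0.8·√(2π)))·exp(−(18.28−18.5)²/(2·0.8²)) = 0.498678·exp(-0.03781) = 0.480174
Prior × likelihood for each component:
  π_A·p_A = 0.78 × 0.0121721 = 0.00949425
  π_B·p_B = 0.15 × 0.416531 = 0.0624796
  π_C·p_C = 0.07 × 0.480174 = 0.0336122
Normaliser: 0.00949425 + 0.0624796 + 0.0336122 = 0.105586
P(Setting A | x) = 0.00949425 / 0.105586 ≈ 0.0899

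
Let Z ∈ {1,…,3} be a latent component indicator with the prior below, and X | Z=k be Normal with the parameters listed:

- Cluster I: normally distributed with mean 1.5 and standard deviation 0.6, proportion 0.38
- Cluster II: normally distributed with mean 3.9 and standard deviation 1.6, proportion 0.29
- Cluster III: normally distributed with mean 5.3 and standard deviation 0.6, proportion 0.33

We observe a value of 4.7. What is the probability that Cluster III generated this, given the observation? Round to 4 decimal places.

By Bayes' theorem, P(k | x) = P(Z=k) f_k(x) / Σ_j P(Z=j) f_j(x).
Evaluate each component's likelihood at the observed value:
  p_I = (1/(0.6·√(2π)))·exp(−(4.7−1.5)²/(2·0.6²)) = 0.664904·exp(-14.22222) = 4.42717e-07
  p_II = (1/(1.6·√(2π)))·exp(−(4.7−3.9)²/(2·1.6²)) = 0.249339·exp(-0.12500) = 0.220041
  p_III = (1/(0.6·√(2π)))·exp(−(4.7−5.3)²/(2·0.6²)) = 0.664904·exp(-0.50000) = 0.403285
Prior × likelihood for each component:
  P(Z=I)·p_I = 0.38 × 4.42717e-07 = 1.68232e-07
  P(Z=II)·p_II = 0.29 × 0.220041 = 0.0638118
  P(Z=III)·p_III = 0.33 × 0.403285 = 0.133084
Denominator: 1.68232e-07 + 0.0638118 + 0.133084 = 0.196896
P(Cluster III | 4.7) ≈ 0.6759

0.6759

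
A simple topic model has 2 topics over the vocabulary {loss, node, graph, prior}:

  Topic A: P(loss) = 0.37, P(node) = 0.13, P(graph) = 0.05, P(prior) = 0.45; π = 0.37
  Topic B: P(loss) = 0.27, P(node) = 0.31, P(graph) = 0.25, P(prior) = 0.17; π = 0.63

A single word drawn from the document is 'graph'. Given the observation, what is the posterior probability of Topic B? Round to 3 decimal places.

0.895

P(component k | x) = π_k·f_k(x) / marginal(x), where marginal(x) = Σ_j π_j·f_j(x).
Categorical probabilities:
  p_A = P(graph | comp) = 0.05
  p_B = P(graph | comp) = 0.25
Unnormalised posteriors:
  π_A·p_A = 0.37 × 0.05 = 0.0185
  π_B·p_B = 0.63 × 0.25 = 0.1575
Normaliser: 0.0185 + 0.1575 = 0.176
Responsibility of Topic B: 0.1575 / 0.176 ≈ 0.895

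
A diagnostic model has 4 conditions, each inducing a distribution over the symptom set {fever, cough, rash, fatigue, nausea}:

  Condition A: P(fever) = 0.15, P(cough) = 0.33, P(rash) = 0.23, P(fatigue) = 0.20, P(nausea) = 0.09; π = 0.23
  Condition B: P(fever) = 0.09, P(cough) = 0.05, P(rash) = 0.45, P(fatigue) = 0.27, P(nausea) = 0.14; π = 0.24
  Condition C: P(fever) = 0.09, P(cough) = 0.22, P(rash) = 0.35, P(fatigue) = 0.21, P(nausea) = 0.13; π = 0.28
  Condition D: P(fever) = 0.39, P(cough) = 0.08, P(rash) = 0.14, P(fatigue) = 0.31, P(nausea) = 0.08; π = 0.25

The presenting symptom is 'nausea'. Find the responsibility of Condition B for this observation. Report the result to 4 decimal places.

0.3035

Apply Bayes' rule: the posterior for each component is proportional to its prior times its likelihood at x.
Categorical probabilities:
  f_A = P(nausea | comp) = 0.09
  f_B = P(nausea | comp) = 0.14
  f_C = P(nausea | comp) = 0.13
  f_D = P(nausea | comp) = 0.08
Prior × likelihood for each component:
  w_A·f_A = 0.23 × 0.09 = 0.0207
  w_B·f_B = 0.24 × 0.14 = 0.0336
  w_C·f_C = 0.28 × 0.13 = 0.0364
  w_D·f_D = 0.25 × 0.08 = 0.02
Marginal: 0.0207 + 0.0336 + 0.0364 + 0.02 = 0.1107
P(Condition B | the observation) = 0.0336 / 0.1107 ≈ 0.3035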